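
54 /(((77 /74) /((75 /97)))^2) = 1663335000 /55785961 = 29.82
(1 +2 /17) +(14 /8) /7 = 93 /68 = 1.37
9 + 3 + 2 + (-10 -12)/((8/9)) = -43/4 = -10.75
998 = 998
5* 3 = 15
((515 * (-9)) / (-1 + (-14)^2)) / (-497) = 309 / 6461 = 0.05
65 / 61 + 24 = 1529 / 61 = 25.07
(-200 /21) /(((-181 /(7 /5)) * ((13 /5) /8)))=0.23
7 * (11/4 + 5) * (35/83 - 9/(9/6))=-100471/332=-302.62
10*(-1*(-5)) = 50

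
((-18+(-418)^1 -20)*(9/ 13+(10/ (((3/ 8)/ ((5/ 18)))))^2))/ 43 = -80037272/ 135837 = -589.22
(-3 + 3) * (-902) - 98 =-98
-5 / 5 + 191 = 190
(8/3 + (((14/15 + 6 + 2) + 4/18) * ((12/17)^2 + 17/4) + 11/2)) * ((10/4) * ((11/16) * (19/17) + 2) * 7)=2359912793/943296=2501.77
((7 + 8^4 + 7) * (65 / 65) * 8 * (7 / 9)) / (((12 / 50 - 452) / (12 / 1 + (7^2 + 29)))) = -28770000 / 5647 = -5094.74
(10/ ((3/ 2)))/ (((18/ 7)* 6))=35/ 81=0.43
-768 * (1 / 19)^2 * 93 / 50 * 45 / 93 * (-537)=1855872 / 1805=1028.18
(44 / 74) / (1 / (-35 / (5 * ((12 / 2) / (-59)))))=4543 / 111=40.93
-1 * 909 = -909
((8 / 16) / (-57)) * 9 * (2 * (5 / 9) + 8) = -41 / 57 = -0.72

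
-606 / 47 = -12.89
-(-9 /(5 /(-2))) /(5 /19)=-342 /25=-13.68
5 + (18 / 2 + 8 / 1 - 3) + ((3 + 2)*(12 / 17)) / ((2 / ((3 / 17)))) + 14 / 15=87761 / 4335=20.24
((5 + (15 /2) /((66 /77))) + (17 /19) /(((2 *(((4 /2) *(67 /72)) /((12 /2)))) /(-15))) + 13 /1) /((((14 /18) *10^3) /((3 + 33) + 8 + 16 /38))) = 49470849 /169309000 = 0.29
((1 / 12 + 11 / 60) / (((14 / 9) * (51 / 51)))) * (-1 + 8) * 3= 18 / 5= 3.60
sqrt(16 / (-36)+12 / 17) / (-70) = -sqrt(170) / 1785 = -0.01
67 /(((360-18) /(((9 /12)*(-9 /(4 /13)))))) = -2613 /608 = -4.30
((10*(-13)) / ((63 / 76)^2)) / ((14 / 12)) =-1501760 / 9261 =-162.16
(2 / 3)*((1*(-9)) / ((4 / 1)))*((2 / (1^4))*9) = -27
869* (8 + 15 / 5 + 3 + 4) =15642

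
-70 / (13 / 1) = -70 / 13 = -5.38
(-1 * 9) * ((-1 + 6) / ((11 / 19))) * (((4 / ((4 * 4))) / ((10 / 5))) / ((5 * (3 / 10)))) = -285 / 44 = -6.48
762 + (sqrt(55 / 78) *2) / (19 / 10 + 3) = 10 *sqrt(4290) / 1911 + 762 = 762.34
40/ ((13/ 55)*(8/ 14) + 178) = 7700/ 34291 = 0.22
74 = 74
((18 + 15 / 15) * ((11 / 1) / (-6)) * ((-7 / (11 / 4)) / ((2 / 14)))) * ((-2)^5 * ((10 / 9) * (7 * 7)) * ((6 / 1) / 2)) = -3244017.78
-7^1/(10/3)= -21/10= -2.10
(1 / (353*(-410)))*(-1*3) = 3 / 144730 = 0.00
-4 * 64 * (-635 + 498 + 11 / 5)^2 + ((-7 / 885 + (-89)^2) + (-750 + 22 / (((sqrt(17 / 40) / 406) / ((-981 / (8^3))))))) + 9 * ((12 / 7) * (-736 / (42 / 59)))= -4686818.37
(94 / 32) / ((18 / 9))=47 / 32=1.47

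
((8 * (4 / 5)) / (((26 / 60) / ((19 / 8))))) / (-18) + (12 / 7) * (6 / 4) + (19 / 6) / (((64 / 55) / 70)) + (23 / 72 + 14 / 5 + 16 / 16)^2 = 1227049337 / 5896800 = 208.09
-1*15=-15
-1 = -1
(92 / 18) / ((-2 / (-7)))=161 / 9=17.89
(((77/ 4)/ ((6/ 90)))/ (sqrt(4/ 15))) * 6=3465 * sqrt(15)/ 4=3354.97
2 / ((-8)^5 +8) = -0.00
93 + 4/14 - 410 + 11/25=-55348/175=-316.27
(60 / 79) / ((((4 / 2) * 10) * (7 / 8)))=24 / 553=0.04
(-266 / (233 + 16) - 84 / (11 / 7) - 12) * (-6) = 364412 / 913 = 399.14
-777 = -777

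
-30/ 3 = -10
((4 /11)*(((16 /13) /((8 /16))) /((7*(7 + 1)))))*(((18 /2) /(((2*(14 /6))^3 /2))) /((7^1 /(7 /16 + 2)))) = 729 /739508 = 0.00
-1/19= -0.05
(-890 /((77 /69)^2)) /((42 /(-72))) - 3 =50722971 /41503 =1222.15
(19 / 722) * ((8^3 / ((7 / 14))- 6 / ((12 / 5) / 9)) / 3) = 2003 / 228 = 8.79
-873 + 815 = -58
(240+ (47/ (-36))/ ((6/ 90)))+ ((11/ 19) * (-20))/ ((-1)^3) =232.00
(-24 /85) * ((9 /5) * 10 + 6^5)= -187056 /85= -2200.66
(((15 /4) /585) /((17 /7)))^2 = 49 /7033104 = 0.00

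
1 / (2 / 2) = 1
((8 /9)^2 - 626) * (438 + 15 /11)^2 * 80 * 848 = -990707063800320 /121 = -8187661684300.17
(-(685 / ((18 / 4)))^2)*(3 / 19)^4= -1876900 / 130321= -14.40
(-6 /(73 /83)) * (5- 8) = 1494 /73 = 20.47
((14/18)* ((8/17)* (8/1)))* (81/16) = 252/17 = 14.82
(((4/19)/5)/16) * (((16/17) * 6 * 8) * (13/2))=1248/1615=0.77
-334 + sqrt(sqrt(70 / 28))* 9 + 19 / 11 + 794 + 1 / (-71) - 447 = 9* 2^(3 / 4)* 5^(1 / 4) / 2 + 11491 / 781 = 26.03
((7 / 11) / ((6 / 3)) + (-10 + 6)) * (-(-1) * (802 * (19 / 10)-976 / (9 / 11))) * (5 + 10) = -402057 / 22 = -18275.32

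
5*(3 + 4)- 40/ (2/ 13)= -225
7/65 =0.11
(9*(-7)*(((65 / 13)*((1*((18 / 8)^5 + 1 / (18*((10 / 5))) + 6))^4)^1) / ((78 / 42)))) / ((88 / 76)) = -50241047900867911579250605 / 20840143392866304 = -2410782255.85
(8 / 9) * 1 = 8 / 9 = 0.89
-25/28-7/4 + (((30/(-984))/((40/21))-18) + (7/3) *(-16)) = -1597801/27552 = -57.99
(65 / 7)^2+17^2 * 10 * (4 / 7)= 85145 / 49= 1737.65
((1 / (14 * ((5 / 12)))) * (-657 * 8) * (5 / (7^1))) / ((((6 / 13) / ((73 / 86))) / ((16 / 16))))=-2493972 / 2107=-1183.66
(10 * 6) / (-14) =-30 / 7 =-4.29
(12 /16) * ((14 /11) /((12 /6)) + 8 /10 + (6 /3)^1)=567 /220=2.58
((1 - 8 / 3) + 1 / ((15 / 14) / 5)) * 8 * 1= 24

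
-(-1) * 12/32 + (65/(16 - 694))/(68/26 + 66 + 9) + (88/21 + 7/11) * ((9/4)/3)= 841527251/210703416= 3.99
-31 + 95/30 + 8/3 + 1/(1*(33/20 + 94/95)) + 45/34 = -70604/3009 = -23.46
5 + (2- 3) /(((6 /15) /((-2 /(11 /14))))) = 125 /11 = 11.36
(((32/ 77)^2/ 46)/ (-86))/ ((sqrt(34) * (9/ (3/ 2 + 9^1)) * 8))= -8 * sqrt(34)/ 42721833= -0.00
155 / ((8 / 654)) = 50685 / 4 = 12671.25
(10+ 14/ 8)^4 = 4879681/ 256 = 19061.25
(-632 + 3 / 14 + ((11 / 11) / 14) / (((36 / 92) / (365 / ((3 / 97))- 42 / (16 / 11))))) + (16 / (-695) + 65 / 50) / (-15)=637704695 / 420336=1517.13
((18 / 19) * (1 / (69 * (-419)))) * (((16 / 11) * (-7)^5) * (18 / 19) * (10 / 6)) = 48404160 / 38268527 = 1.26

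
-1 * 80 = -80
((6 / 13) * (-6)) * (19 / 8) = -171 / 26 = -6.58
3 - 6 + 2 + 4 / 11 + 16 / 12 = 23 / 33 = 0.70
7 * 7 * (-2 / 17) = -98 / 17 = -5.76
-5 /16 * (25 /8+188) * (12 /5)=-4587 /32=-143.34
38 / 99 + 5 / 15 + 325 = 32246 / 99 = 325.72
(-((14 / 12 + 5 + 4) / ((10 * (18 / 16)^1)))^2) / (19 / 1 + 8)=-14884 / 492075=-0.03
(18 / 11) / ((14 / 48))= 432 / 77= 5.61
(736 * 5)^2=13542400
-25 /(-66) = 25 /66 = 0.38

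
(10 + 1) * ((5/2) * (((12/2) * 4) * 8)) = 5280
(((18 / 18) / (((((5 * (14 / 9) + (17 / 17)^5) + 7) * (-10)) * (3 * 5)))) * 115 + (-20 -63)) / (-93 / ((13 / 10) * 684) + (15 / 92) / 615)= 82404421827 / 103514095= 796.07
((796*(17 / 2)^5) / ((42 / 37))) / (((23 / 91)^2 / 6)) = 12367563588653 / 4232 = 2922392152.33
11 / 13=0.85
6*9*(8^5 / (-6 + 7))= 1769472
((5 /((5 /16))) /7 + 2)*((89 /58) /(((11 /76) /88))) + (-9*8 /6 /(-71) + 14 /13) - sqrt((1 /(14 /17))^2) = 1498373141 /374738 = 3998.46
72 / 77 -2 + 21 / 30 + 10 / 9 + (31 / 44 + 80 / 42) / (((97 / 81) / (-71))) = -206981741 / 1344420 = -153.96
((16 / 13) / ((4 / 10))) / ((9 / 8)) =320 / 117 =2.74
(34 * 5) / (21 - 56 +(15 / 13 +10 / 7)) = -1547 / 295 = -5.24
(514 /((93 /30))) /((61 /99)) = 508860 /1891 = 269.10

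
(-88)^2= 7744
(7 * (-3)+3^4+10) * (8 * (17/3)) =3173.33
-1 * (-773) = 773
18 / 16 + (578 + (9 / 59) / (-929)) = 253939291 / 438488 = 579.12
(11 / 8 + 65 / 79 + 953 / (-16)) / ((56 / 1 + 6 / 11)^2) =-8773589 / 489021376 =-0.02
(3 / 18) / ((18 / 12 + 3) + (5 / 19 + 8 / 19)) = 19 / 591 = 0.03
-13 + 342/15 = 49/5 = 9.80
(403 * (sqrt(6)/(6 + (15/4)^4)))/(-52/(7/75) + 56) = -180544 * sqrt(6)/45745197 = -0.01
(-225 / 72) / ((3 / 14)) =-175 / 12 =-14.58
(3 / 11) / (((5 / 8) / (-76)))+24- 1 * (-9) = -9 / 55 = -0.16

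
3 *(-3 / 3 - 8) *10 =-270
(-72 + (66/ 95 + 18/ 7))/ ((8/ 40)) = -45708/ 133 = -343.67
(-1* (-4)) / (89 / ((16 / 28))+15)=16 / 683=0.02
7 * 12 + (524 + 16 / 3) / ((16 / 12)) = 481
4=4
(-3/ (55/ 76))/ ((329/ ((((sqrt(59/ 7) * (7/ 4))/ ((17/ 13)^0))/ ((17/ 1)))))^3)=-3363 * sqrt(413)/ 21994753044880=-0.00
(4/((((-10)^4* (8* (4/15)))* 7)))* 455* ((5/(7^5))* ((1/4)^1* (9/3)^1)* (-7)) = -117/6146560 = -0.00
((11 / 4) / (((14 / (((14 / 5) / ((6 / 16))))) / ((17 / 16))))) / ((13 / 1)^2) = 187 / 20280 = 0.01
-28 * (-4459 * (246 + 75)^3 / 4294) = 2064812426586 / 2147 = 961719807.45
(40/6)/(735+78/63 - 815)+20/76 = 0.18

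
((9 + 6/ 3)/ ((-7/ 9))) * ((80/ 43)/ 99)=-80/ 301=-0.27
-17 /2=-8.50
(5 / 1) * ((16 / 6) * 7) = 280 / 3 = 93.33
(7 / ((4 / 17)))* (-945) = -112455 / 4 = -28113.75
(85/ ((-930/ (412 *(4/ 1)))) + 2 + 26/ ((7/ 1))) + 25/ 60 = -376259/ 2604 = -144.49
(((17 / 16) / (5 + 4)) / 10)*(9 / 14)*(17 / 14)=0.01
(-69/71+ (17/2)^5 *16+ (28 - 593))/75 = 33576493/3550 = 9458.17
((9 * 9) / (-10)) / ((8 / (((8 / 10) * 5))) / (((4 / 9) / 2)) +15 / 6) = -81 / 115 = -0.70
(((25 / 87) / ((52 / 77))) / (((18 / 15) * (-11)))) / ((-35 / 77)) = 1925 / 27144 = 0.07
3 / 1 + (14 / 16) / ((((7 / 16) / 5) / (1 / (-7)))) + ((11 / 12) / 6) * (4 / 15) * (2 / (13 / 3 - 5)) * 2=418 / 315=1.33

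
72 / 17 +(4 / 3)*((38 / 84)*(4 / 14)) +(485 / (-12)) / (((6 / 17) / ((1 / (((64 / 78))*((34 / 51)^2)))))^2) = -4786215707479 / 1965293568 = -2435.37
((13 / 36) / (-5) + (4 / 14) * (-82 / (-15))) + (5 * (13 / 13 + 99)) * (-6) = -3778123 / 1260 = -2998.51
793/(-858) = -61/66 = -0.92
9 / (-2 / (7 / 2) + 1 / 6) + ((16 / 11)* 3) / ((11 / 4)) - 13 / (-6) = -228103 / 12342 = -18.48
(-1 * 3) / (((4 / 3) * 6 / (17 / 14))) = -51 / 112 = -0.46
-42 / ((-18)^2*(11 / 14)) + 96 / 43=26405 / 12771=2.07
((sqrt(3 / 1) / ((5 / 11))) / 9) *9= 11 *sqrt(3) / 5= 3.81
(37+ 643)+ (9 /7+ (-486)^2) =1658141 /7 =236877.29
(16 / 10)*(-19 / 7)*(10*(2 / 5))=-608 / 35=-17.37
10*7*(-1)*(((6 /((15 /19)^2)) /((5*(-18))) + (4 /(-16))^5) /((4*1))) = 1.89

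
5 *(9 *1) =45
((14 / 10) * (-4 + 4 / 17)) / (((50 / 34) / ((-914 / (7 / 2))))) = 116992 / 125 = 935.94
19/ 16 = 1.19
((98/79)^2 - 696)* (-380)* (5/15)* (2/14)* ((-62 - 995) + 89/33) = -5209216891520/393183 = -13248835.51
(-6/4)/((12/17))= -17/8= -2.12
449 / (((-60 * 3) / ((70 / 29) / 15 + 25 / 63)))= -457531 / 328860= -1.39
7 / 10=0.70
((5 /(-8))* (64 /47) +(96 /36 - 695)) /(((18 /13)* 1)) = -500.63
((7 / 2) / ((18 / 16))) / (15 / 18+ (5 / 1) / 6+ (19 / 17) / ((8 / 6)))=272 / 219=1.24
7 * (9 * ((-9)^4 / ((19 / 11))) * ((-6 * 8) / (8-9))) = 218245104 / 19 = 11486584.42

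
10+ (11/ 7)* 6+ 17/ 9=1343/ 63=21.32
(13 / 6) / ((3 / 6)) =13 / 3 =4.33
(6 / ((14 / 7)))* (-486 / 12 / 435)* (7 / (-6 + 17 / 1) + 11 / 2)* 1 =-2187 / 1276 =-1.71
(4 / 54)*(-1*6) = -4 / 9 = -0.44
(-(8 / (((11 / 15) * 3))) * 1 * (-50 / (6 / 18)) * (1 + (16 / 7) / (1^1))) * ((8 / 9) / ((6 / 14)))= 368000 / 99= 3717.17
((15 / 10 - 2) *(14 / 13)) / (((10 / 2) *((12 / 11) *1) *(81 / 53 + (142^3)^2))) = -4081 / 338922607186888140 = -0.00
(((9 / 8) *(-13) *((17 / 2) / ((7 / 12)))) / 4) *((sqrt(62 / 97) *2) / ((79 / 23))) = -137241 *sqrt(6014) / 429128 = -24.80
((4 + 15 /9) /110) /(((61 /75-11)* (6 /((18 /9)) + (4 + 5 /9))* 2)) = -0.00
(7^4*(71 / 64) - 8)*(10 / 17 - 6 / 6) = -1189713 / 1088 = -1093.49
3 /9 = 1 /3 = 0.33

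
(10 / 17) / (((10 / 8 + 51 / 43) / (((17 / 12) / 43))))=10 / 1257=0.01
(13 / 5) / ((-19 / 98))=-1274 / 95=-13.41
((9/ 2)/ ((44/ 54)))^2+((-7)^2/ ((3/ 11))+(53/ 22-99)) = 659651/ 5808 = 113.58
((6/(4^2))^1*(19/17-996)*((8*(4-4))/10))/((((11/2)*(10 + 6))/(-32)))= 0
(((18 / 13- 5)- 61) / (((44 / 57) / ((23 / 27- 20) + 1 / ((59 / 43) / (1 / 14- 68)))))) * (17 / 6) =190216315 / 11682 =16282.86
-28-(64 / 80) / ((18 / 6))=-424 / 15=-28.27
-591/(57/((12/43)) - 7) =-3.00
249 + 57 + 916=1222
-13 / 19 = -0.68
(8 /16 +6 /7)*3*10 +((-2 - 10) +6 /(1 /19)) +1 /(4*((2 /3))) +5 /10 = 8041 /56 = 143.59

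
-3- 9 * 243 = -2190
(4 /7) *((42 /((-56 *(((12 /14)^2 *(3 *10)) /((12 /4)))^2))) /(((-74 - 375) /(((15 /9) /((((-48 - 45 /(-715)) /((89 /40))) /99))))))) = -48018971 /354573504000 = -0.00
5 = 5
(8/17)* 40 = 320/17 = 18.82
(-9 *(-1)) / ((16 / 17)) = 153 / 16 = 9.56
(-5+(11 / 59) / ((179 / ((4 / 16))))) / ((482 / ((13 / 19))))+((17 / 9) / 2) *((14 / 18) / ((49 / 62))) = 202323959365 / 219355602984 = 0.92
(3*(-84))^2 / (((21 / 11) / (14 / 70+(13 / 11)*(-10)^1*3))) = -1172707.20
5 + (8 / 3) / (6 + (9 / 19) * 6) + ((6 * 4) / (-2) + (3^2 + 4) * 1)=6.30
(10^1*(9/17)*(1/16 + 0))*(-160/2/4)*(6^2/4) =-59.56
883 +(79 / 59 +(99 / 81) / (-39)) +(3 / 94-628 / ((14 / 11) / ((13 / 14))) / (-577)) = 48715562395091 / 55037522358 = 885.13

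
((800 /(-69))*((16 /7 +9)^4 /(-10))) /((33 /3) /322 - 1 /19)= -118408246240 /116277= -1018329.04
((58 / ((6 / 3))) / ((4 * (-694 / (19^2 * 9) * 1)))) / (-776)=94221 / 2154176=0.04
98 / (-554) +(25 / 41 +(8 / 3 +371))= 12745945 / 34071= 374.10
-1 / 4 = -0.25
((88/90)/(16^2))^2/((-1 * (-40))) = 121/331776000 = 0.00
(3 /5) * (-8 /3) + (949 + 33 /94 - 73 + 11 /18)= 1851391 /2115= 875.36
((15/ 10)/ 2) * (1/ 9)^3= 1/ 972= 0.00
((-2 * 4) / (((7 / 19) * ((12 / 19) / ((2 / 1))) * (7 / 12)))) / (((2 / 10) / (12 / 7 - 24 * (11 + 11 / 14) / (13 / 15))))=853230720 / 4459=191350.24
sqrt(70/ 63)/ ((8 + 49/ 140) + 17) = 20*sqrt(10)/ 1521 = 0.04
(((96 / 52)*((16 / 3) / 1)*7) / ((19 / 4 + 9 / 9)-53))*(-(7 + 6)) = 512 / 27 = 18.96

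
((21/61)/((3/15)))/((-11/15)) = -1575/671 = -2.35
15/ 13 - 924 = -11997/ 13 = -922.85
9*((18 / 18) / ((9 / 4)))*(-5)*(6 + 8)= -280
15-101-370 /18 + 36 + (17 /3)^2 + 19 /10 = -3289 /90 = -36.54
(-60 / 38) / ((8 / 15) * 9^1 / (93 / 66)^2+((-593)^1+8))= 48050 / 17728957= 0.00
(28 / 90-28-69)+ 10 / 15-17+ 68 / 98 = -247684 / 2205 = -112.33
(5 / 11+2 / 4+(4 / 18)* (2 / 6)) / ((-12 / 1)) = -611 / 7128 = -0.09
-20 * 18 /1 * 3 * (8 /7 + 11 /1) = -91800 /7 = -13114.29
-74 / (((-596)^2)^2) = -37 / 63089203328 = -0.00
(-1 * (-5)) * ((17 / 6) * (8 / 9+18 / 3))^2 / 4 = 1388645 / 2916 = 476.22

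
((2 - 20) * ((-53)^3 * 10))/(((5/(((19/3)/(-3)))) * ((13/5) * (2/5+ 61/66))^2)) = -1621270530000/1698619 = -954463.91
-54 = -54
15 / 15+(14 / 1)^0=2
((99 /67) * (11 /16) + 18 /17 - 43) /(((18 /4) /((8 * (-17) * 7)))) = 8657.98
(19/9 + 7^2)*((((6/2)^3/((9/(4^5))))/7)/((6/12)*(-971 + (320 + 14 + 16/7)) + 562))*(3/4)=47104/685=68.76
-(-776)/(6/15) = 1940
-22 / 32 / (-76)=11 / 1216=0.01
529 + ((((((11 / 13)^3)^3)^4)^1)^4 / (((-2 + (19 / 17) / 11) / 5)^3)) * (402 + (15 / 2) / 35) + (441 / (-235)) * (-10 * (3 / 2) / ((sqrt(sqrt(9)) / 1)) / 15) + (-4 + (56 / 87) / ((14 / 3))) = 147 * sqrt(3) / 235 + 1951718597673451587963503269931214030108211469140154636226449752348669019884020261737412255949610325984752831219610464257229381349676952113151255862645576430499382545541649 / 3716582793407865062587481377751382135556852270834509499425145299108092006618798688537234255780018651491348358323155572024373816533644746097719098458104637829750495986426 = 526.22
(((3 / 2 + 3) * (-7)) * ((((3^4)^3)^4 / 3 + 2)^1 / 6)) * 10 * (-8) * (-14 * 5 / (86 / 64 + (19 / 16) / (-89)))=-742104444284247499763506105600 / 1263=-587572798324819873130250300.00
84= 84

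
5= 5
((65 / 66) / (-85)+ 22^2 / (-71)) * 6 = -543971 / 13277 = -40.97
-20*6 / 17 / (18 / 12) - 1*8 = -216 / 17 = -12.71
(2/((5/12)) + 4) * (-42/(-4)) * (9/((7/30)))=3564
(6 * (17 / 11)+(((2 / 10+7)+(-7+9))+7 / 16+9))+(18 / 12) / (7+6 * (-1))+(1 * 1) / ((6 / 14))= 83803 / 2640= 31.74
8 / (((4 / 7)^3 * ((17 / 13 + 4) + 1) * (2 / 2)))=6.80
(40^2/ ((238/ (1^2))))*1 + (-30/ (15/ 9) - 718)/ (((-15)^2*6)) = 496208/ 80325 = 6.18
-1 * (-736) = 736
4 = 4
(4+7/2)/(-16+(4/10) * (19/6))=-225/442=-0.51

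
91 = 91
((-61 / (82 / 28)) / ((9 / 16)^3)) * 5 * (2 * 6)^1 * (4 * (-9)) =279838720 / 1107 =252790.17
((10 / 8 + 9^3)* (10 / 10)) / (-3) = -2921 / 12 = -243.42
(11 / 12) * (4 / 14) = 11 / 42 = 0.26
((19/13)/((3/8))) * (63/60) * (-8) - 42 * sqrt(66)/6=-7 * sqrt(66) - 2128/65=-89.61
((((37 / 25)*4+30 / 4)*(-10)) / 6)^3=-302111711 / 27000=-11189.32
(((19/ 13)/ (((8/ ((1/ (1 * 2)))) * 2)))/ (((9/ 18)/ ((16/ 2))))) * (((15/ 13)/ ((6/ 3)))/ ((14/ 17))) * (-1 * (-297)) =1438965/ 9464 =152.05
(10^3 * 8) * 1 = 8000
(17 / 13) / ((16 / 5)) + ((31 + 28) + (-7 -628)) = -575.59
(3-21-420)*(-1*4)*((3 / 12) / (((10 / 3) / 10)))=1314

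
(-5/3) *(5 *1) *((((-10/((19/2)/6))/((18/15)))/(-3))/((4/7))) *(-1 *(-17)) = -74375/171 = -434.94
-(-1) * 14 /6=7 /3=2.33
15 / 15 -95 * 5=-474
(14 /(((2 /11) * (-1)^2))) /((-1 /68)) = -5236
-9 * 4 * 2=-72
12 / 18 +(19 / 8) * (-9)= -497 / 24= -20.71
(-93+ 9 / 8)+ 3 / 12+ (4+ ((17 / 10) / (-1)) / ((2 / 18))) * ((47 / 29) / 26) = -1392327 / 15080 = -92.33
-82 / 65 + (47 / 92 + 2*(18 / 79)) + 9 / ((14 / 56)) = 16867769 / 472420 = 35.71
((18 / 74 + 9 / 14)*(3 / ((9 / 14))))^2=23409 / 1369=17.10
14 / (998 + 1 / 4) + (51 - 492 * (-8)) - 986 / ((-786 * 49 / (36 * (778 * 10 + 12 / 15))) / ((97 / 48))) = 2368129552643 / 128155335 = 18478.59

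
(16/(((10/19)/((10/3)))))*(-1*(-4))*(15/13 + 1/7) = 143488/273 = 525.60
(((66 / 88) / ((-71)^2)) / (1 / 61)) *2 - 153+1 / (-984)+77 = -376901149 / 4960344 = -75.98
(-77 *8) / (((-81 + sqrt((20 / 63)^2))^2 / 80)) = -195592320 / 25836889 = -7.57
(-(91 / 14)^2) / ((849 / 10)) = -845 / 1698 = -0.50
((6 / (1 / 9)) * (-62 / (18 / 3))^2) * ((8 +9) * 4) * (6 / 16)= 147033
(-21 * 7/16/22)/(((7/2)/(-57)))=1197/176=6.80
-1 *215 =-215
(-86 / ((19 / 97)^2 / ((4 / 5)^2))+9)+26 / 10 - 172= -14394394 / 9025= -1594.95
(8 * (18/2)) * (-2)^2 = 288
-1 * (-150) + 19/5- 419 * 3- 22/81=-446906/405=-1103.47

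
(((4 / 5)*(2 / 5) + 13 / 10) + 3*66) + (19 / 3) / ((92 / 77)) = 1413953 / 6900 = 204.92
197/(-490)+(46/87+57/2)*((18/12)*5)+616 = 23682769/28420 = 833.31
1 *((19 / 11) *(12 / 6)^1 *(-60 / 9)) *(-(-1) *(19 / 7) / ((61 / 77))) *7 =-101080 / 183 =-552.35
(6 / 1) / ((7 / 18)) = 108 / 7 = 15.43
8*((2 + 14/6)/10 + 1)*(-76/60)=-3268/225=-14.52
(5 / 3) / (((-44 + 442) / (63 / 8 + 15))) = 305 / 3184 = 0.10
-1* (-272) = 272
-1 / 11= -0.09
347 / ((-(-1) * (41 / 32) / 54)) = 599616 / 41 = 14624.78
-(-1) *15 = 15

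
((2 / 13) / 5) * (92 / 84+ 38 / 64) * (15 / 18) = 0.04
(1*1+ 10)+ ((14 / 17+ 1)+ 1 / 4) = 889 / 68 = 13.07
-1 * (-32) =32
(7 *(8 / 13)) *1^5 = 56 / 13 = 4.31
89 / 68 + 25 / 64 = 1849 / 1088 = 1.70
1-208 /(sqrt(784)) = -45 /7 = -6.43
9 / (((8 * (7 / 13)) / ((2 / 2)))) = 117 / 56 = 2.09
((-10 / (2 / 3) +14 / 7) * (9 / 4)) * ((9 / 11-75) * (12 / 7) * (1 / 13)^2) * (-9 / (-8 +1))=198288 / 7007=28.30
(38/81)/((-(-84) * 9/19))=361/30618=0.01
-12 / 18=-2 / 3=-0.67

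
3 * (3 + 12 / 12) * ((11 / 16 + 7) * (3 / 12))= 369 / 16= 23.06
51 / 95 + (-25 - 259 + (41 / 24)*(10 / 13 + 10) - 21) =-2119747 / 7410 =-286.07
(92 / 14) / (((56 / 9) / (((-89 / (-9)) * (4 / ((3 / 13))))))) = 26611 / 147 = 181.03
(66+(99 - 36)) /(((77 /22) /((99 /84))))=4257 /98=43.44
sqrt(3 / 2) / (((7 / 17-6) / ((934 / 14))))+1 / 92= 1 / 92-7939* sqrt(6) / 1330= -14.61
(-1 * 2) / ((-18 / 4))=4 / 9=0.44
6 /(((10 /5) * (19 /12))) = 36 /19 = 1.89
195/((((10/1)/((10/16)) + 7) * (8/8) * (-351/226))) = -1130/207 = -5.46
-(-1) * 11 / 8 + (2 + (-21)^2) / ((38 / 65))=759.14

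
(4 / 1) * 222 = 888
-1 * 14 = -14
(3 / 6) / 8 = 1 / 16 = 0.06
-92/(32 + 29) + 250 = 15158/61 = 248.49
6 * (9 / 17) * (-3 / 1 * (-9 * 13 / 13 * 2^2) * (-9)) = -52488 / 17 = -3087.53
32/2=16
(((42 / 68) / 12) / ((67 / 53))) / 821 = 371 / 7480952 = 0.00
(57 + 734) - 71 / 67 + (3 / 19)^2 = 19106889 / 24187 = 789.97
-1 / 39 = -0.03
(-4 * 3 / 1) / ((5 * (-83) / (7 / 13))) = 84 / 5395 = 0.02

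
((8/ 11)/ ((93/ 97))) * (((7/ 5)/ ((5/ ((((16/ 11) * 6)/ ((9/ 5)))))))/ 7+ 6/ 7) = 942064/ 1181565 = 0.80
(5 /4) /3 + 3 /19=131 /228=0.57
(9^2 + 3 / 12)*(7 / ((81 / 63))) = 15925 / 36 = 442.36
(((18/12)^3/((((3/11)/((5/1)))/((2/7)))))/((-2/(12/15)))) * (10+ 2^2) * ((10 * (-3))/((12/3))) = 1485/2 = 742.50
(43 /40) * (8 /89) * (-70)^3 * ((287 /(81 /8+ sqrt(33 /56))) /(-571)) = 1280048011200 /773515999 - 13545481600 * sqrt(462) /2320547997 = 1529.38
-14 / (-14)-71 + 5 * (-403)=-2085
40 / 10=4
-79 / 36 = -2.19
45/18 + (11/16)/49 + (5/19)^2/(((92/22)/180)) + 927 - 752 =1174940813/6509552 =180.49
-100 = -100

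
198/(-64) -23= -835/32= -26.09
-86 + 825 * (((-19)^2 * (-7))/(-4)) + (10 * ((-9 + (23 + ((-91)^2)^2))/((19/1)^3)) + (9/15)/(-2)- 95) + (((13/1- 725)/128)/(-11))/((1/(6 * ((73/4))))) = 7497166938253/12071840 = 621045.92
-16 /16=-1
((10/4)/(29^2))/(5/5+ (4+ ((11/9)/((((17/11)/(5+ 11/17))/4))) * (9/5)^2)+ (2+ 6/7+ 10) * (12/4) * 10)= 252875/38160554974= 0.00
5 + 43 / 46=273 / 46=5.93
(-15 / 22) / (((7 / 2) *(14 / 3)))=-45 / 1078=-0.04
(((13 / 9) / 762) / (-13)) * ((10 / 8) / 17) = -5 / 466344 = -0.00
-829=-829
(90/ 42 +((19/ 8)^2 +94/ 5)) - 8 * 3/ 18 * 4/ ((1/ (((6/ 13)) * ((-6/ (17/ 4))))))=14880207/ 495040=30.06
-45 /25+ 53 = 256 /5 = 51.20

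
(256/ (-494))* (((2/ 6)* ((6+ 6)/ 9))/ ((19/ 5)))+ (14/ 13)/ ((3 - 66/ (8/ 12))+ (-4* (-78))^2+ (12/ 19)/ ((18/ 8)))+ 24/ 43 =2504473989301/ 5033711387016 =0.50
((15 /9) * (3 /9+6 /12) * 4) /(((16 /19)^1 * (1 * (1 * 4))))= 475 /288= 1.65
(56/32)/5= 7/20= 0.35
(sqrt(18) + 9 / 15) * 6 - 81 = -51.94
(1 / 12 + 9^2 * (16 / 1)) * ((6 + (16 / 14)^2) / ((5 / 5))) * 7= 66285.40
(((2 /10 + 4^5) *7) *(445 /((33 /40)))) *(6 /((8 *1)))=31903830 /11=2900348.18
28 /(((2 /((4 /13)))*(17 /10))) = 560 /221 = 2.53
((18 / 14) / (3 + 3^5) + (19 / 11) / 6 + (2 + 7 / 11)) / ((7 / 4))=110980 / 66297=1.67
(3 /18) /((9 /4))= 2 /27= 0.07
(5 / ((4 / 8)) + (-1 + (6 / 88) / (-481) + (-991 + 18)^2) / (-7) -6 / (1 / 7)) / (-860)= 4008258425 / 25481456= 157.30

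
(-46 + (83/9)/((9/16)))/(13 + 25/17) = -20383/9963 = -2.05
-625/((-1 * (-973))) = -625/973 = -0.64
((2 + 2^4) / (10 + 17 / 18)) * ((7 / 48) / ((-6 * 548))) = -63 / 863648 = -0.00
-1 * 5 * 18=-90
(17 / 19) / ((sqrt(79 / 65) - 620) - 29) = -717145 / 520181734 - 17 * sqrt(5135) / 520181734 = -0.00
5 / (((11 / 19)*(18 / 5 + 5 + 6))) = 475 / 803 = 0.59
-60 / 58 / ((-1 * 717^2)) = 0.00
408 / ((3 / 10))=1360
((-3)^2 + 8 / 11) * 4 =428 / 11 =38.91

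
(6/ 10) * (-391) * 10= -2346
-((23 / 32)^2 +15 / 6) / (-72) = 3089 / 73728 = 0.04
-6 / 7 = -0.86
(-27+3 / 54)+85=1045 / 18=58.06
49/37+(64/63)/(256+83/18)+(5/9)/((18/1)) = 267502183/196824978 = 1.36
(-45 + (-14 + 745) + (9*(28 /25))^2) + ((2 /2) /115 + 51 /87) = 328581418 /416875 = 788.20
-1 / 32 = -0.03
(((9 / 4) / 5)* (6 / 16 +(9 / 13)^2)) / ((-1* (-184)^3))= 2079 / 33689157632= 0.00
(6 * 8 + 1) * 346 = 16954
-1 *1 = -1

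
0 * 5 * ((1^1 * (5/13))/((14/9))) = 0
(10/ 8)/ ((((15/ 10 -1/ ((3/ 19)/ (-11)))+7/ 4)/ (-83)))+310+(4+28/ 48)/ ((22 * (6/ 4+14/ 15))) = 308.66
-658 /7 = -94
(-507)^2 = 257049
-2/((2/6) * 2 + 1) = -1.20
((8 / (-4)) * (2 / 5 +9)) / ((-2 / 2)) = 94 / 5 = 18.80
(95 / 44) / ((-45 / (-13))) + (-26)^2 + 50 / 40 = 134219 / 198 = 677.87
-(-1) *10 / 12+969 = 5819 / 6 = 969.83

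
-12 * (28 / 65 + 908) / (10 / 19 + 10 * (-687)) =1682868 / 1060475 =1.59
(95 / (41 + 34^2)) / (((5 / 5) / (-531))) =-295 / 7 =-42.14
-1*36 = -36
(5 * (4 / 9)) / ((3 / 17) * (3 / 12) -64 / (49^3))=32000528 / 627471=51.00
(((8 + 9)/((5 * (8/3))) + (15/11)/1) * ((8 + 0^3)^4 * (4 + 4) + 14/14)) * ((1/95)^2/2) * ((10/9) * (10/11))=384291/79420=4.84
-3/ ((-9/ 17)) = 17/ 3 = 5.67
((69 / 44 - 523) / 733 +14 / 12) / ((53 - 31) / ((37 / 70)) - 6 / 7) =11409727 / 1021549848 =0.01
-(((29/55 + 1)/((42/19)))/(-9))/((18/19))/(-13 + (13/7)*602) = 361/4922775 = 0.00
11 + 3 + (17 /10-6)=97 /10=9.70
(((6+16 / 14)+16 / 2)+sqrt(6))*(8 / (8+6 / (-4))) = 16*sqrt(6) / 13+1696 / 91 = 21.65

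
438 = 438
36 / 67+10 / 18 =659 / 603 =1.09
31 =31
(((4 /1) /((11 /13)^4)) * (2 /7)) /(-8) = -28561 /102487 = -0.28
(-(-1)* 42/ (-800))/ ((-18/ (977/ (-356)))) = -6839/ 854400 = -0.01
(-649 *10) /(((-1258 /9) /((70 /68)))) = 1022175 /21386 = 47.80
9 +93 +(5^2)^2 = 727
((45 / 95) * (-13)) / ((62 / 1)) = -117 / 1178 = -0.10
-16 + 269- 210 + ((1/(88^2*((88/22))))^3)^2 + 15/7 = 279150941141611303297840316423/6183723379719237731281272832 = 45.14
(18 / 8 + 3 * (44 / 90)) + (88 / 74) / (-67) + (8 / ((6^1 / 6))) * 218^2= 56550308257 / 148740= 380195.70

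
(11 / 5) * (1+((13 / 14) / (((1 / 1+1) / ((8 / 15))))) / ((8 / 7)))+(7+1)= 3203 / 300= 10.68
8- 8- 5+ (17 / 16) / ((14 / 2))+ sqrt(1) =-431 / 112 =-3.85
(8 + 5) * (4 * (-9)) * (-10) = 4680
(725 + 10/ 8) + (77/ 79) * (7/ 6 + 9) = 697879/ 948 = 736.16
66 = 66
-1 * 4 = -4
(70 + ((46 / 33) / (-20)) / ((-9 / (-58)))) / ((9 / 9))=103283 / 1485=69.55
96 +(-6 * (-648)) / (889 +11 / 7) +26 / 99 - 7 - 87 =681800 / 102861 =6.63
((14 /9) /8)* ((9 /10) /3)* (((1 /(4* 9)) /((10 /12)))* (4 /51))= 7 /45900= 0.00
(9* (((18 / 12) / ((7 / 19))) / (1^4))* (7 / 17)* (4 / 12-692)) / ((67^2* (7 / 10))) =-1774125 / 534191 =-3.32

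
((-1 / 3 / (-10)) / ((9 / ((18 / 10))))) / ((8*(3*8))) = 0.00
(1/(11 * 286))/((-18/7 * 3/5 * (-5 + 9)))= -0.00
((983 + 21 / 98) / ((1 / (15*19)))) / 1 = 3923025 / 14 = 280216.07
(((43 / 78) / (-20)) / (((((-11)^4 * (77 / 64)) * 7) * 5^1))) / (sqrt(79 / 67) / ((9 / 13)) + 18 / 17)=190422576 / 5386181458582925- 298248 * sqrt(5293) / 414321650660225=-0.00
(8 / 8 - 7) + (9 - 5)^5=1018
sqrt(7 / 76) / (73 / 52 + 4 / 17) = 442 *sqrt(133) / 27531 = 0.19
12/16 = 3/4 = 0.75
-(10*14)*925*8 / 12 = -259000 / 3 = -86333.33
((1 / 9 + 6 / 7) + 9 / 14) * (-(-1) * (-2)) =-29 / 9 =-3.22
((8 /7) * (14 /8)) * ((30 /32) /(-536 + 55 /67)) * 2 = -1005 /143428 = -0.01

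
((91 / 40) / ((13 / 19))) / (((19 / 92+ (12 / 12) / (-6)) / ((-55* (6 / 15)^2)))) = -18354 / 25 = -734.16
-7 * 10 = -70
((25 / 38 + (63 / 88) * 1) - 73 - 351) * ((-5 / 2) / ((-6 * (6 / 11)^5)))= -51728922355 / 14183424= -3647.14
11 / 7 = 1.57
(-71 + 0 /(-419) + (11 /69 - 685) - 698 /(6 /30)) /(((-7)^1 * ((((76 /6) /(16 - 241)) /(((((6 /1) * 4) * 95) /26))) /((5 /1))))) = -9887501250 /2093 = -4724080.86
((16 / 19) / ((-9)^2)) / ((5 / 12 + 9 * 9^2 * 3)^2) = 256 / 117820710171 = 0.00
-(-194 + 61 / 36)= 6923 / 36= 192.31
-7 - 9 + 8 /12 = -46 /3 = -15.33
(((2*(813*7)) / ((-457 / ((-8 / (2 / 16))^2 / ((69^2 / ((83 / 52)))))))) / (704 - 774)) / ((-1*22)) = -11516416 / 518560185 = -0.02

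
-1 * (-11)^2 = -121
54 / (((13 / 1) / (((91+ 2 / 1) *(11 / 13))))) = 55242 / 169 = 326.88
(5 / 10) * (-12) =-6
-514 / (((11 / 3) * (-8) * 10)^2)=-2313 / 387200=-0.01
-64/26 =-32/13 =-2.46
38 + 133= 171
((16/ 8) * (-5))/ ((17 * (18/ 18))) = -10/ 17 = -0.59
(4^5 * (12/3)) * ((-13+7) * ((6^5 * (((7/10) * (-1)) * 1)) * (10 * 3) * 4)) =16052649984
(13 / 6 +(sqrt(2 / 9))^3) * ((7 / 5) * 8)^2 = 6272 * sqrt(2) / 675 +20384 / 75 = 284.93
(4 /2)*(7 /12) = 7 /6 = 1.17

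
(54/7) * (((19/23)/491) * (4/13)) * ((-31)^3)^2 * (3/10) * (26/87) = 3642315106824/11462395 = 317762.13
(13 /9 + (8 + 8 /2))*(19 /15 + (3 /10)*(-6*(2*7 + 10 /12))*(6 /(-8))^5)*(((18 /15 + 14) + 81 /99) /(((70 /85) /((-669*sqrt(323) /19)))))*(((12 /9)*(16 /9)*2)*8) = -245156551013*sqrt(323) /92340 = -47714996.22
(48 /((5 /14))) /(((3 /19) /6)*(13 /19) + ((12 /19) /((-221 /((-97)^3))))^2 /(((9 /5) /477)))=23696871744 /317862117084081065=0.00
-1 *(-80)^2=-6400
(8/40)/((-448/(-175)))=5/64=0.08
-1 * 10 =-10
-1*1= -1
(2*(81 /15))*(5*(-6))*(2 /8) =-81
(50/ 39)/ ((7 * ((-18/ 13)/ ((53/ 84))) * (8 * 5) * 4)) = -265/ 508032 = -0.00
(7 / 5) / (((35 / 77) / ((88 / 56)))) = 121 / 25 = 4.84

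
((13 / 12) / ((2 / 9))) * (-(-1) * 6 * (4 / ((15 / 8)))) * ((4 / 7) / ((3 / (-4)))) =-1664 / 35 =-47.54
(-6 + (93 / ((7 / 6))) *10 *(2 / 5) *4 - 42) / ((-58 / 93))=-399528 / 203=-1968.12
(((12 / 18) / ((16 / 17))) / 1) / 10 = 17 / 240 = 0.07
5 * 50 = 250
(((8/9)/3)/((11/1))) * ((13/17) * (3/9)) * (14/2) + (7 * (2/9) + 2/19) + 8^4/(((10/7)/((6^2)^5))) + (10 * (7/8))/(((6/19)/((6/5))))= 173368619862.16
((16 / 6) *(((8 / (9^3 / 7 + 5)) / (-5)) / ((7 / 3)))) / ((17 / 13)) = -208 / 16235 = -0.01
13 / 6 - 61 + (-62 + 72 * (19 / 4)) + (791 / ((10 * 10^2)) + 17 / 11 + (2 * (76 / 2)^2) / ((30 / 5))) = 7753201 / 11000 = 704.84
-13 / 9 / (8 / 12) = -13 / 6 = -2.17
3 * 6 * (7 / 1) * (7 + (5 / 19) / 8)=67347 / 76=886.14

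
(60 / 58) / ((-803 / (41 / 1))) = -1230 / 23287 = -0.05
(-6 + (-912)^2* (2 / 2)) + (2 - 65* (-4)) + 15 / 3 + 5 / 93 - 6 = 77375912 / 93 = 831999.05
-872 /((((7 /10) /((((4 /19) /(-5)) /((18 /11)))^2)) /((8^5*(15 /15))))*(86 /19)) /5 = -13829668864 /11580975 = -1194.17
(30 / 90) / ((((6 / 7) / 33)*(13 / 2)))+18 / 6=194 / 39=4.97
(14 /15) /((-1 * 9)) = -14 /135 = -0.10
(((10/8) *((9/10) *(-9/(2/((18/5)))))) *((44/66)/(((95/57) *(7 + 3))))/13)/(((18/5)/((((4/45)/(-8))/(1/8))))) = 9/6500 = 0.00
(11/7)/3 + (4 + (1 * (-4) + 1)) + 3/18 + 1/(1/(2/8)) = 163/84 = 1.94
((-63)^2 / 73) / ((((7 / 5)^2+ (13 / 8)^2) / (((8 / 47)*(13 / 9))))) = 73382400 / 25255591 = 2.91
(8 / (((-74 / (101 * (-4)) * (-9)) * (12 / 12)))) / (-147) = 1616 / 48951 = 0.03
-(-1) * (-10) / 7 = -10 / 7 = -1.43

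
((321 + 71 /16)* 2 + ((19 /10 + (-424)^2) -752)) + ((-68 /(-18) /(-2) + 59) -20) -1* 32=64685479 /360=179681.89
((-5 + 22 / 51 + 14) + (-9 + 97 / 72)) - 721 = -880327 / 1224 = -719.22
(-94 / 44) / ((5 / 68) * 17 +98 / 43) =-4042 / 6677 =-0.61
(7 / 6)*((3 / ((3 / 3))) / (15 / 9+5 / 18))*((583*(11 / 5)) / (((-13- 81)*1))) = -57717 / 2350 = -24.56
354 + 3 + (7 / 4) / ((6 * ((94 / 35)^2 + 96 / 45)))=98106463 / 274784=357.03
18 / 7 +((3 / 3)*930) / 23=6924 / 161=43.01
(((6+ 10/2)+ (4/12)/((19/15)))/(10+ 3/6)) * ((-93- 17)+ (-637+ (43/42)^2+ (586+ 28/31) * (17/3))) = 15095088665/5454729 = 2767.34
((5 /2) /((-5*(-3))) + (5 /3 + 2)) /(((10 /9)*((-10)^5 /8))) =-69 /250000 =-0.00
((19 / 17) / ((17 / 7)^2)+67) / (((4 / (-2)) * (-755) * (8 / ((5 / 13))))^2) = 165051 / 2423245042816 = 0.00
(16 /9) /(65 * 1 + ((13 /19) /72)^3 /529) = 2407639375872 /88029314682517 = 0.03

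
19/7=2.71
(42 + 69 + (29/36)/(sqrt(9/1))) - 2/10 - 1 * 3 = 58357/540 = 108.07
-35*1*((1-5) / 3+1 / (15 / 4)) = 112 / 3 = 37.33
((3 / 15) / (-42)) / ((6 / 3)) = -1 / 420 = -0.00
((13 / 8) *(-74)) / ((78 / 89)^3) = -26083853 / 146016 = -178.64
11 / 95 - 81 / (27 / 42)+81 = -4264 / 95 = -44.88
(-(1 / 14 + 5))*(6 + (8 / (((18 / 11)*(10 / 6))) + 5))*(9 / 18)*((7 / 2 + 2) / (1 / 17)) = -2774893 / 840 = -3303.44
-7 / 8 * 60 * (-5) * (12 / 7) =450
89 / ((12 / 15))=445 / 4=111.25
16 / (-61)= -16 / 61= -0.26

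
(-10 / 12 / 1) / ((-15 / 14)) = 7 / 9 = 0.78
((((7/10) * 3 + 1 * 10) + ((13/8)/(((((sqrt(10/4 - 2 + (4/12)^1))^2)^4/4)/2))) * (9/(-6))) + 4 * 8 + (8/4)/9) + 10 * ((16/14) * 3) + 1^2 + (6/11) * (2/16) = 67984891/1732500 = 39.24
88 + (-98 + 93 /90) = -269 /30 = -8.97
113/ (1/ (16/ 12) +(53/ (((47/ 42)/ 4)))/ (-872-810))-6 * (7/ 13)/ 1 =228028186/ 1310049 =174.06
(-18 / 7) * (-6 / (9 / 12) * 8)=1152 / 7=164.57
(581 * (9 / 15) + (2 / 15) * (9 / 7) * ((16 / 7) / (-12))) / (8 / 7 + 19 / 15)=11139 / 77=144.66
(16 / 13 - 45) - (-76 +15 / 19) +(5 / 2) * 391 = 1008.94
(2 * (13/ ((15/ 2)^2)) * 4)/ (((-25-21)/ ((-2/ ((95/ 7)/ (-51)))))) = -49504/ 163875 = -0.30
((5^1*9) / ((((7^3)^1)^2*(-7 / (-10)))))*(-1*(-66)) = 29700 / 823543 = 0.04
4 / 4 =1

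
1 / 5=0.20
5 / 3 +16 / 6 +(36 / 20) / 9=68 / 15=4.53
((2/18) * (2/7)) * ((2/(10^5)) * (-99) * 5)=-11/35000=-0.00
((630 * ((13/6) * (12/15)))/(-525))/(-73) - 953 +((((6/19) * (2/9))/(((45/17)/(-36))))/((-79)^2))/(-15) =-1856064536647/1947660075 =-952.97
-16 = -16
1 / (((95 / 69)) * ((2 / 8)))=276 / 95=2.91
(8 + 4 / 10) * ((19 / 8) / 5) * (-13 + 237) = 22344 / 25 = 893.76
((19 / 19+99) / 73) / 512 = 25 / 9344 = 0.00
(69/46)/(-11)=-0.14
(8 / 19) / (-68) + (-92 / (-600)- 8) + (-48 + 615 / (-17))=-4458821 / 48450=-92.03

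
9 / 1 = 9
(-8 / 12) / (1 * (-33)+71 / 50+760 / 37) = 0.06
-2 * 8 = -16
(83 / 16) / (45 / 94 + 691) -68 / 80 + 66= 169406899 / 2599960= 65.16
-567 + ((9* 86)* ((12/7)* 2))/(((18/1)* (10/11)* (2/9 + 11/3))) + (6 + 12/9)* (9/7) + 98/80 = -5043523/9800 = -514.65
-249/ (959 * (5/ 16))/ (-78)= 664/ 62335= 0.01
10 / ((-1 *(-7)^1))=10 / 7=1.43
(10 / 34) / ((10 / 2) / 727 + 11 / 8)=29080 / 136629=0.21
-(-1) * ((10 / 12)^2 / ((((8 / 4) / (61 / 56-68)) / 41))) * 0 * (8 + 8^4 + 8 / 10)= 0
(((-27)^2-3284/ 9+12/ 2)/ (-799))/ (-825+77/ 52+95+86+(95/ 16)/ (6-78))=5542784/ 7689258797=0.00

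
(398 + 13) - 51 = 360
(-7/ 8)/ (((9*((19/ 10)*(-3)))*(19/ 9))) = 35/ 4332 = 0.01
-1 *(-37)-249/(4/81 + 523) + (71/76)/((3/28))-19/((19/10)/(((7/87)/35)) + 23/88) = 7945083994027/175697431845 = 45.22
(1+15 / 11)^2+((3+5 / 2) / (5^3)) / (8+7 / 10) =1471631 / 263175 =5.59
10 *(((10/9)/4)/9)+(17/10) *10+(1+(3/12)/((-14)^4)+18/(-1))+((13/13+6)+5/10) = 97192561/12446784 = 7.81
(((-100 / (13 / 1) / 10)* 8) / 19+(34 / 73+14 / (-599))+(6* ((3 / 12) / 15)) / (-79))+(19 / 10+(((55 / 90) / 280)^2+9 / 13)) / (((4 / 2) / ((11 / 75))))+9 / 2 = 15628962095062912021 / 3251068042098240000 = 4.81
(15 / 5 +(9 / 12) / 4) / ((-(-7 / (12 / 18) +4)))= 51 / 104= 0.49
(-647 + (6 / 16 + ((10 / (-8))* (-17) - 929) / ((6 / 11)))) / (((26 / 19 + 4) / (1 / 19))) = -13865 / 612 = -22.66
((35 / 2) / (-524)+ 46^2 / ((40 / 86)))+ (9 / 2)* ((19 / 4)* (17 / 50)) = 238767627 / 52400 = 4556.63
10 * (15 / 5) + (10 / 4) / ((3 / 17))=265 / 6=44.17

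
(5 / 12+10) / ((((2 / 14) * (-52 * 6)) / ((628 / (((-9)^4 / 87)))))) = -3983875 / 2047032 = -1.95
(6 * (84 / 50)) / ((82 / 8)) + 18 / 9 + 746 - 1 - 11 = 755408 / 1025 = 736.98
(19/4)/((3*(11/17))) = 323/132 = 2.45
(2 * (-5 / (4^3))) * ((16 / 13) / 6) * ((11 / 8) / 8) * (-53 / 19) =2915 / 189696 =0.02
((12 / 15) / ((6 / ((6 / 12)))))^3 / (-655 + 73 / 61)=-61 / 134601750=-0.00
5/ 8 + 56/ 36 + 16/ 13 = 3193/ 936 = 3.41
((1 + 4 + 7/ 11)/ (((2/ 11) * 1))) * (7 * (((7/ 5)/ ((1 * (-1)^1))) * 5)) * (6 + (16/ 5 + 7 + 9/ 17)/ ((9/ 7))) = -5556502/ 255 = -21790.20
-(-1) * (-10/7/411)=-0.00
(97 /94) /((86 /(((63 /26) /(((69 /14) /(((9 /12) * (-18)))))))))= -384993 /4834232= -0.08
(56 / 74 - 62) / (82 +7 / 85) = -192610 / 258149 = -0.75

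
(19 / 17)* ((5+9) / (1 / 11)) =2926 / 17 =172.12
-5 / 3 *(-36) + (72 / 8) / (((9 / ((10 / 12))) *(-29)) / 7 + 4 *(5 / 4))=83145 / 1391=59.77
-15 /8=-1.88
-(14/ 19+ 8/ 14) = -174/ 133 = -1.31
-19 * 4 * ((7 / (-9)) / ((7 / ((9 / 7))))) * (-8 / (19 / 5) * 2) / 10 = -32 / 7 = -4.57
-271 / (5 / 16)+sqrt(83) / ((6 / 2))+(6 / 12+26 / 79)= -863.33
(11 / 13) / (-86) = -11 / 1118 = -0.01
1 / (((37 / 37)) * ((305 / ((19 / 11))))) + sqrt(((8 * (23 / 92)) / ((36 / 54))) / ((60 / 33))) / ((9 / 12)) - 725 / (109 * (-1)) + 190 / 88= 2 * sqrt(165) / 15 + 1172369 / 132980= 10.53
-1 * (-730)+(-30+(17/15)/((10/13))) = 105221/150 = 701.47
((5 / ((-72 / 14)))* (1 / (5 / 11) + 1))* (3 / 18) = -14 / 27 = -0.52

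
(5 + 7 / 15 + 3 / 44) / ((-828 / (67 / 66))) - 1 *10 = -360921551 / 36067680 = -10.01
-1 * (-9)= 9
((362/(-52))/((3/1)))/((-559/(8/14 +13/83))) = 25521/8444254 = 0.00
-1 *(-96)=96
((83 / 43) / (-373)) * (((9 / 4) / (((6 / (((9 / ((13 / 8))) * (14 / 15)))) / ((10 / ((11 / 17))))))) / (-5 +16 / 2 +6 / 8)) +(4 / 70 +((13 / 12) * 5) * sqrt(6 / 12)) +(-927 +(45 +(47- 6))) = -67510170513 / 80275195 +65 * sqrt(2) / 24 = -837.15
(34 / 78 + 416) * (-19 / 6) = -308579 / 234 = -1318.71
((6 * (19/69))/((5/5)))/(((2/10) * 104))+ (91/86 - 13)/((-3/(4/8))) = 79832/38571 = 2.07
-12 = -12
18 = 18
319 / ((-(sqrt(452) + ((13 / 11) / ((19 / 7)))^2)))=115389433159 / 862360877011 - 1217322987518 * sqrt(113) / 862360877011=-14.87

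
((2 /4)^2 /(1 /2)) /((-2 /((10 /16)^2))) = -25 /256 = -0.10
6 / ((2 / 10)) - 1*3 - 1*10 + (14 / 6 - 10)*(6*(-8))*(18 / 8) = 845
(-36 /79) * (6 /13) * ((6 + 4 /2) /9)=-0.19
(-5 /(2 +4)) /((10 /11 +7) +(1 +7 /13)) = -715 /8106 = -0.09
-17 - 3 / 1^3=-20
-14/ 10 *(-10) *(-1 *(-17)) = 238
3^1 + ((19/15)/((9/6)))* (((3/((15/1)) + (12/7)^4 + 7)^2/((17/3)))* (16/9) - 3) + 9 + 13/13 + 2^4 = 3414400362197/36750606375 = 92.91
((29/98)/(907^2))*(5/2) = 145/161239204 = 0.00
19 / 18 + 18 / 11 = 533 / 198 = 2.69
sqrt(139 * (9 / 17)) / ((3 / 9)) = 9 * sqrt(2363) / 17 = 25.74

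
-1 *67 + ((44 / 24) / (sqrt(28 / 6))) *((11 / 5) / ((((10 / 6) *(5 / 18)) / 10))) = -67 + 1089 *sqrt(42) / 175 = -26.67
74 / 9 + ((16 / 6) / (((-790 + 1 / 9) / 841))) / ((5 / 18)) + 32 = 9597482 / 319905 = 30.00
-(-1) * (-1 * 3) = -3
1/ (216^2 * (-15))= -1/ 699840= -0.00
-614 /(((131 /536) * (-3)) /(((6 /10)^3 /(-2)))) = -1480968 /16375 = -90.44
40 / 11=3.64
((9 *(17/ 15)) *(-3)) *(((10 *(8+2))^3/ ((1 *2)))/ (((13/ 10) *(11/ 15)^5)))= -55493350.65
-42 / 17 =-2.47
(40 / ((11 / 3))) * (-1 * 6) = -720 / 11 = -65.45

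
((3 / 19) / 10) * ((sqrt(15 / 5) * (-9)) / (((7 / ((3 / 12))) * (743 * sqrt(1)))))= -27 * sqrt(3) / 3952760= -0.00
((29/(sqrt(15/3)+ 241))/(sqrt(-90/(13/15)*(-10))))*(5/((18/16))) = -29*sqrt(39)/1176039+ 6989*sqrt(195)/5880195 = 0.02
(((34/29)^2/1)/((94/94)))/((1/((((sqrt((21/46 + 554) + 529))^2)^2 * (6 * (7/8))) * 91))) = 1371820123723959/1779556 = 770877749.13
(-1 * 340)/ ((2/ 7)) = -1190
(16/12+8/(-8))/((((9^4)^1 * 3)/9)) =0.00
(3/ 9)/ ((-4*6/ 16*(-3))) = 2/ 27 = 0.07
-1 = -1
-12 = -12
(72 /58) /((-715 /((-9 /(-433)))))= -324 /8978255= -0.00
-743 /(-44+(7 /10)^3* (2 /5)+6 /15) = 1857500 /108657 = 17.10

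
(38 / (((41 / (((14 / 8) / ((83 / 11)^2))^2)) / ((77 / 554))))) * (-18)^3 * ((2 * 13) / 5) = -9946768891059 / 2694920757985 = -3.69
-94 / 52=-47 / 26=-1.81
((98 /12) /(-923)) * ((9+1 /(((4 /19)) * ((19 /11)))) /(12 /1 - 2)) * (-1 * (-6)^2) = 6909 /18460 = 0.37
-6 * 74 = -444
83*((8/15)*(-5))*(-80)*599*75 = 795472000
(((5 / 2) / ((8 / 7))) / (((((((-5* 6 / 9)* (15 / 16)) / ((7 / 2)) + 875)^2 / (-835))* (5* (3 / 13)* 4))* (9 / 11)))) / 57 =-744653 / 67047304500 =-0.00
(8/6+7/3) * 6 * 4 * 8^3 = 45056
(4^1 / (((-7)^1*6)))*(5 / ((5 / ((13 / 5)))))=-26 / 105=-0.25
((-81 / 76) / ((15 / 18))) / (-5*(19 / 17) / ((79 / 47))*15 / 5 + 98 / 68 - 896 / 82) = 13380309 / 203585665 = 0.07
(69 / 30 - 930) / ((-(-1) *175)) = -9277 / 1750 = -5.30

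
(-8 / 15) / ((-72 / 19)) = 19 / 135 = 0.14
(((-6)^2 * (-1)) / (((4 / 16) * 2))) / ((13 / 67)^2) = -1912.47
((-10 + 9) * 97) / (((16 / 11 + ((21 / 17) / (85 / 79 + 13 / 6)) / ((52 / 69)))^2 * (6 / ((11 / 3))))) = -29792851216248406 / 1930866056107641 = -15.43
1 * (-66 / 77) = -6 / 7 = -0.86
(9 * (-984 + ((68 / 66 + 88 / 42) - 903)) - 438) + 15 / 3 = -1338866 / 77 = -17387.87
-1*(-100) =100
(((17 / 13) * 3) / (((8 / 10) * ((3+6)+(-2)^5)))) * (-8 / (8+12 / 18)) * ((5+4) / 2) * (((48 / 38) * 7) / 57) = 0.14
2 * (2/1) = 4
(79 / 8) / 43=79 / 344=0.23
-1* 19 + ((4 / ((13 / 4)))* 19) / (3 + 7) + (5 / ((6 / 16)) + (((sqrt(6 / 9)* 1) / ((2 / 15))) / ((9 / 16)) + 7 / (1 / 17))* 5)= 200* sqrt(6) / 9 + 115376 / 195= 646.10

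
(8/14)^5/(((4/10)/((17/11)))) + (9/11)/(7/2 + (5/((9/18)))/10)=77134/184877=0.42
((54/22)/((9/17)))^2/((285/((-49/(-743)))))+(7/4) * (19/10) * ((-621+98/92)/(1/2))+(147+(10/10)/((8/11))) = -156136286583/39287611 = -3974.19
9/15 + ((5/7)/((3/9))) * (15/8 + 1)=6.76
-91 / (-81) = 1.12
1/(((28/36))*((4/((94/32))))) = 423/448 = 0.94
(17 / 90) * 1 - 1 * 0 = 17 / 90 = 0.19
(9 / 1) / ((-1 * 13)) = -9 / 13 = -0.69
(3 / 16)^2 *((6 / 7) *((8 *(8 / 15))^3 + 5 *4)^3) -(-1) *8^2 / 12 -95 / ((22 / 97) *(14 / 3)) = 12276384098320057 / 438539062500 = 27993.82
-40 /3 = -13.33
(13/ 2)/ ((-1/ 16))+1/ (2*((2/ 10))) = -203/ 2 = -101.50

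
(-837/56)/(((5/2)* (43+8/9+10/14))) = -7533/56200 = -0.13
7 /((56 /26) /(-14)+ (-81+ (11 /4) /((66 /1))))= -2184 /25307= -0.09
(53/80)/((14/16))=53/70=0.76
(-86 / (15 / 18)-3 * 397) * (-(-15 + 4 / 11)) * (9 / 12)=-3125493 / 220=-14206.79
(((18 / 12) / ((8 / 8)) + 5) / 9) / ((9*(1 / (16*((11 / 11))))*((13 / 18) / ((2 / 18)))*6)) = 8 / 243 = 0.03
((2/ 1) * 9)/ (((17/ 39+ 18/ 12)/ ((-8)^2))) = 89856/ 151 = 595.07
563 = 563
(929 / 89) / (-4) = -929 / 356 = -2.61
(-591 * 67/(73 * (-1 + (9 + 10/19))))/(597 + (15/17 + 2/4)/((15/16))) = -21316385/200530854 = -0.11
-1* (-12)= 12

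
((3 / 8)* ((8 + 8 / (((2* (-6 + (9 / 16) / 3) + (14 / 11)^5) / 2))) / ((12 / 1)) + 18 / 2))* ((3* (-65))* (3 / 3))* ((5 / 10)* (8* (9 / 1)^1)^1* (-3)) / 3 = 534267185985 / 21350302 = 25023.87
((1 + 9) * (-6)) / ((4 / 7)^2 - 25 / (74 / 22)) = 108780 / 12883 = 8.44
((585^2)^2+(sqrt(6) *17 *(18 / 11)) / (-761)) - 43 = 117117950582 - 306 *sqrt(6) / 8371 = 117117950581.91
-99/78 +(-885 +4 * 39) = -730.27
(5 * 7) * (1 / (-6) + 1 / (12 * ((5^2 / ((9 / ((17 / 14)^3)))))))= -773339 / 147390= -5.25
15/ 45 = 1/ 3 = 0.33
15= 15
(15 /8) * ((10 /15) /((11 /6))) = 15 /22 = 0.68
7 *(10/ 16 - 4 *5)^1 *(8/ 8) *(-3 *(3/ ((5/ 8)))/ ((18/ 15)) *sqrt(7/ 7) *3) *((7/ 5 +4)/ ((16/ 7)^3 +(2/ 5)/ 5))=16746975/ 7636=2193.16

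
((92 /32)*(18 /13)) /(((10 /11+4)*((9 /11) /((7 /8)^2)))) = 136367 /179712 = 0.76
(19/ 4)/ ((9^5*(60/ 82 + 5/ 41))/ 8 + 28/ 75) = 0.00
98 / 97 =1.01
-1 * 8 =-8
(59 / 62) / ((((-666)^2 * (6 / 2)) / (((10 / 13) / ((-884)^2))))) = 0.00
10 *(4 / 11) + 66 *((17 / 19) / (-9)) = -1834 / 627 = -2.93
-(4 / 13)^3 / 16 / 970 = -2 / 1065545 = -0.00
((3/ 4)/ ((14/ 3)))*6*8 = 54/ 7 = 7.71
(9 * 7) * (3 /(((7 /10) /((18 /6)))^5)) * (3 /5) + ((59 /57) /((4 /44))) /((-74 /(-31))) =1660506185719 /10127418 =163961.45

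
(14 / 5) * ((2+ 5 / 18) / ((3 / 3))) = 287 / 45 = 6.38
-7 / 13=-0.54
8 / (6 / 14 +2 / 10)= 140 / 11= 12.73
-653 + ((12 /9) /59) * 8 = -115549 /177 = -652.82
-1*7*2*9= -126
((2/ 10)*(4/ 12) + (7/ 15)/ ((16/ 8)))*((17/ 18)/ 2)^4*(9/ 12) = 83521/ 7464960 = 0.01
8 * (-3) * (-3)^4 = -1944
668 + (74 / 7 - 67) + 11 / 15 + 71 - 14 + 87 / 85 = 1196536 / 1785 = 670.33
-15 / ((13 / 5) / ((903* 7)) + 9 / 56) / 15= -252840 / 40739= -6.21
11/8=1.38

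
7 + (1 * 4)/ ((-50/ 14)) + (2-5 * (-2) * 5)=1447/ 25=57.88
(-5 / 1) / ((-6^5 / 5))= 0.00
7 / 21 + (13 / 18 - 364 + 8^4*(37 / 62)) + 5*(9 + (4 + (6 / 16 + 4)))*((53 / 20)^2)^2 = 454665703661 / 71424000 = 6365.73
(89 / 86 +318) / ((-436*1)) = -27437 / 37496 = -0.73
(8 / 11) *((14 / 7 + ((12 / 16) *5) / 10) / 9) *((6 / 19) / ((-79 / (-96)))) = 64 / 869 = 0.07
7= 7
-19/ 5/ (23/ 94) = -1786/ 115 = -15.53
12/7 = 1.71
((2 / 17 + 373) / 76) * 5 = 31715 / 1292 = 24.55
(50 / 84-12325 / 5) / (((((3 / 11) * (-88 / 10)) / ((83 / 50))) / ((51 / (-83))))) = -351917 / 336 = -1047.37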